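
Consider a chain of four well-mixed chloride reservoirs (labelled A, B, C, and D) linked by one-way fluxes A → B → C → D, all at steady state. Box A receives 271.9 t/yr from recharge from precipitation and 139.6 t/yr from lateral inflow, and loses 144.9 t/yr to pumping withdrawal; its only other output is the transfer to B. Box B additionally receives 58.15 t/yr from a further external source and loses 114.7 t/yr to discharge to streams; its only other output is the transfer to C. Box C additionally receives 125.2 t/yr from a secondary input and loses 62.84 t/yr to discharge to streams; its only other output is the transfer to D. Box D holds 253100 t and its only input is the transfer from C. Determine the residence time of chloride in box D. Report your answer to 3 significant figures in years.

929 yr

Box A: F(A→B) = (271.9 + 139.6) − 144.9 = 266.60 t/yr.
Box B: F(B→C) = (266.60 + 58.15) − 114.7 = 210.05 t/yr.
Box C: F(C→D) = (210.05 + 125.2) − 62.84 = 272.41 t/yr.
Box D throughput = its input = 272.41 t/yr; τ = 253100 / 272.41 = 929.1 yr.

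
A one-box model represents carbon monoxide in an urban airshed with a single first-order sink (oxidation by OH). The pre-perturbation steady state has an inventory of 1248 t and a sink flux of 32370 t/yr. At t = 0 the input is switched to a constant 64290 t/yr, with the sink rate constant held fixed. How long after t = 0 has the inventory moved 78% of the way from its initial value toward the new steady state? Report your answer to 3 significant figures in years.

τ = M₀/F₀ = 1248/32370 = 0.03855 yr.
The remaining gap fraction is e^(−t/τ); 78% covered ⇒ e^(−t/τ) = 0.220.
t = −τ ln(0.220) = 0.03855 × 1.514 = 0.05838 yr.

0.0584 yr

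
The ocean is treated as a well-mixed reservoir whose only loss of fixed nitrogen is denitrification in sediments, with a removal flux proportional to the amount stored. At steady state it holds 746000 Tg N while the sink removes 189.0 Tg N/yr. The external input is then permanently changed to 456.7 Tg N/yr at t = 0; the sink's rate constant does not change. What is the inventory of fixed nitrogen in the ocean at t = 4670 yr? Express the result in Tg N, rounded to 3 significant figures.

The sink rate constant is k = F₀/M₀ = 189.0/746000 = 0.0002534 yr⁻¹.
Solving dM/dt = F₁ − kM with M(0) = M₀ gives M(t) = F₁/k + (M₀ − F₁/k)·e^(−kt).
F₁/k = 456.7/0.0002534 = 1.8026×10^6 Tg N; kt = 0.0002534 × 4670 = 1.183, e^(−kt) = 0.3063.
M(4670) = 1.8026×10^6 + (746000 − 1.8026×10^6) × 0.3063 = 1.8026×10^6 − 323700 = 1.4790×10^6 Tg N.

1.48×10^6 Tg N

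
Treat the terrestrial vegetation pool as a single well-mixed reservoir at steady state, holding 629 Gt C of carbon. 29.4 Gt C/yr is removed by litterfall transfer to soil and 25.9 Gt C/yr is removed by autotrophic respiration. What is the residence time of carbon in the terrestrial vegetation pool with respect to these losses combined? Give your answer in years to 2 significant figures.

Total removal = 29.40 + 25.90 = 55.300 Gt C/yr.
τ = M / ΣF_out = 629 / 55.300 = 11.37 yr.

11 yr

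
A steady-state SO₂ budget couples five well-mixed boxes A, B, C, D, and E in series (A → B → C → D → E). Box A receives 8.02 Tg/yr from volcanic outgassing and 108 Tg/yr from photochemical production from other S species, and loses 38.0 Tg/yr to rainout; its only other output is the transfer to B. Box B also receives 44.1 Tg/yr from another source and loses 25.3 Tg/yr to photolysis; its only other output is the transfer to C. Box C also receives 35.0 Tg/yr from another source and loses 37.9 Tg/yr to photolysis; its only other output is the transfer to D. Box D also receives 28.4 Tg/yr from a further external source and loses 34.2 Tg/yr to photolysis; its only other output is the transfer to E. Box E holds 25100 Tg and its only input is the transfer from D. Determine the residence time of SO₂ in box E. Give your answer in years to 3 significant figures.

Box A: F(A→B) = (8.02 + 108) − 38.0 = 78.020 Tg/yr.
Box B: F(B→C) = (78.020 + 44.1) − 25.3 = 96.820 Tg/yr.
Box C: F(C→D) = (96.820 + 35.0) − 37.9 = 93.920 Tg/yr.
Box D: F(D→E) = (93.920 + 28.4) − 34.2 = 88.120 Tg/yr.
Box E throughput = its input = 88.120 Tg/yr; τ = 25100 / 88.120 = 284.8 yr.

285 yr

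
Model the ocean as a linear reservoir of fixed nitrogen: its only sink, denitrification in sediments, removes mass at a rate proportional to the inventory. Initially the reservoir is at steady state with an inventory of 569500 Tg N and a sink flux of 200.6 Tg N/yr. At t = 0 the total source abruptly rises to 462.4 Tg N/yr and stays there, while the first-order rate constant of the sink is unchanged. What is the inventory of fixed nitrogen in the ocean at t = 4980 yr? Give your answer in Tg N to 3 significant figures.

τ = M₀/F₀ = 569500/200.6 = 2839 yr; rate constant k = 1/τ.
New steady state M_∞ = F₁/k = F₁·τ = 462.4 × 2839 = 1.3127×10^6 Tg N.
M(t) = M_∞ + (M₀ − M_∞)·e^(−t/τ); t/τ = 4980/2839 = 1.754, so e^(−t/τ) = 0.1731.
M(t) = 1.3127×10^6 − 743200 × 0.1731 = 1.1841×10^6 Tg N.

1.18×10^6 Tg N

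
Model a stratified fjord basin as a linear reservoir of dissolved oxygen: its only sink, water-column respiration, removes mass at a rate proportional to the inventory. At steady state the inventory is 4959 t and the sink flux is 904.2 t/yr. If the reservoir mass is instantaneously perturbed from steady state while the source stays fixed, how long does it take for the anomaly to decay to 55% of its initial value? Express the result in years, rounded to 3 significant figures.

For a linear reservoir the anomaly decays as exp(−t/τ) with τ = M/F = 4959/904.2 = 5.484 yr.
exp(−t/τ) = 0.55 ⇒ t = −τ ln(0.55) = 5.484 × 0.5978 = 3.279 yr.

3.28 yr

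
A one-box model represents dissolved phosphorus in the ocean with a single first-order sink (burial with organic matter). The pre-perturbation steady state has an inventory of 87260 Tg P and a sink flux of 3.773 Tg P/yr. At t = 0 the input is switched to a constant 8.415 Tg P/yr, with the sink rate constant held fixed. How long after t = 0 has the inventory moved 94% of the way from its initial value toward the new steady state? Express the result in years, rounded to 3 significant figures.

τ = M₀/F₀ = 87260/3.773 = 23130 yr.
The remaining gap fraction is e^(−t/τ); 94% covered ⇒ e^(−t/τ) = 0.0600.
t = −τ ln(0.0600) = 23130 × 2.813 = 65070 yr.

65100 yr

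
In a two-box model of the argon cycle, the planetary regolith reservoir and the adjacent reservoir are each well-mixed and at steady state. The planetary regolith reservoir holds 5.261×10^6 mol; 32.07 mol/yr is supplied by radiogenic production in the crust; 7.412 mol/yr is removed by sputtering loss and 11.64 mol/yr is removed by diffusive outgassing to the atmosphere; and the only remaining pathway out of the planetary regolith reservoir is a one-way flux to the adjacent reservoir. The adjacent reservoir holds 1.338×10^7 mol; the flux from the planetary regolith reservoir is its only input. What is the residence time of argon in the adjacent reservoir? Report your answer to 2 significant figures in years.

Balance the planetary regolith reservoir: ΣF_in = 32.070 mol/yr.
Flux to the adjacent reservoir = ΣF_in − (7.412 + 11.64) = 13.018 mol/yr.
At steady state the output of the adjacent reservoir equals its input, 13.018 mol/yr.
τ = M / F = 1.338×10^7 / 13.018 = 1.028×10^6 yr.

1.0×10^6 yr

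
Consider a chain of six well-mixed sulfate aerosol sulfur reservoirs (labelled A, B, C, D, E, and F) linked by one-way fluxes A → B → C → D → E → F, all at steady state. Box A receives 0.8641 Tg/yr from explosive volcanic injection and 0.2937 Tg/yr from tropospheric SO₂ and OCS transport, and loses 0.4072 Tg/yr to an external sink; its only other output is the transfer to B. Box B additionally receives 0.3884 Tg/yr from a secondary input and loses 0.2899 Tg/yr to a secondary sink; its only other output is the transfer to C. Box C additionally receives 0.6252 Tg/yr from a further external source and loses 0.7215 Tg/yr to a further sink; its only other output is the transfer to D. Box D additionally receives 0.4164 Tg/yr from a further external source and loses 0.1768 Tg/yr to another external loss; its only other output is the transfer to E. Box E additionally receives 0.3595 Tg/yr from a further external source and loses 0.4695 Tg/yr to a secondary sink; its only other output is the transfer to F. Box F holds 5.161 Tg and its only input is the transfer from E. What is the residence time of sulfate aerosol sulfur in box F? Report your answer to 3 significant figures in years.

5.85 yr

Box A: F(A→B) = (0.8641 + 0.2937) − 0.4072 = 0.75060 Tg/yr.
Box B: F(B→C) = (0.75060 + 0.3884) − 0.2899 = 0.84910 Tg/yr.
Box C: F(C→D) = (0.84910 + 0.6252) − 0.7215 = 0.75280 Tg/yr.
Box D: F(D→E) = (0.75280 + 0.4164) − 0.1768 = 0.99240 Tg/yr.
Box E: F(E→F) = (0.99240 + 0.3595) − 0.4695 = 0.88240 Tg/yr.
Box F throughput = its input = 0.88240 Tg/yr; τ = 5.161 / 0.88240 = 5.849 yr.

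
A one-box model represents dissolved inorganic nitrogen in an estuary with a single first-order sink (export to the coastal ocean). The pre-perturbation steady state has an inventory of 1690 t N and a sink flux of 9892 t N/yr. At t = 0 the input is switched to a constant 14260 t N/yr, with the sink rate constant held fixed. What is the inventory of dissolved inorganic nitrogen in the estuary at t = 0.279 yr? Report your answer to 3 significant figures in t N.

2290 t N

Residence time τ = M₀/F₀ = 0.1708 yr. The eventual steady state is M_∞ = M₀·(F₁/F₀) = 1690 × 14260/9892 = 2436.3 t N.
The anomaly ΔM(t) = M(t) − M_∞ decays as ΔM₀·e^(−t/τ) with ΔM₀ = 1690 − 2436.3 = −746.3 t N.
At t = 0.279 yr, e^(−t/τ) = e^(−1.633) = 0.1953, so ΔM = −145.8 t N and M = 2436.3 − 145.8 = 2290.5 t N.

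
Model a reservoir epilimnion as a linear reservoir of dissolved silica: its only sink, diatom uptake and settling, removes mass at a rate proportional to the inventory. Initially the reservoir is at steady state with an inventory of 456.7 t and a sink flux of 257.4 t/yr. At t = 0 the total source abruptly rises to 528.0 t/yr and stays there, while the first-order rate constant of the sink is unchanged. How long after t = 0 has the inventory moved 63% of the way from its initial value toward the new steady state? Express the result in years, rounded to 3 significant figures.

1.76 yr

τ = M₀/F₀ = 456.7/257.4 = 1.774 yr.
The remaining gap fraction is e^(−t/τ); 63% covered ⇒ e^(−t/τ) = 0.370.
t = −τ ln(0.370) = 1.774 × 0.9943 = 1.764 yr.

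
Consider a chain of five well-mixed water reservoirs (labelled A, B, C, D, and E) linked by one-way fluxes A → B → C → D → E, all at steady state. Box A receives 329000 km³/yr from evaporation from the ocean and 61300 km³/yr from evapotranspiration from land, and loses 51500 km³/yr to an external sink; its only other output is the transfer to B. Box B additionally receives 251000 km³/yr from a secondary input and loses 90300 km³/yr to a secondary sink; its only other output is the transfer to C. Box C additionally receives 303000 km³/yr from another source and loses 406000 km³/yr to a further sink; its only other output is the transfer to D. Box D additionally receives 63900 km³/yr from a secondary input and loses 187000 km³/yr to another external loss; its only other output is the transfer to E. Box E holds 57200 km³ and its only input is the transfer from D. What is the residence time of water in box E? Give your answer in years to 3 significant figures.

Box A: F(A→B) = (329000 + 61300) − 51500 = 338800 km³/yr.
Box B: F(B→C) = (338800 + 251000) − 90300 = 499500 km³/yr.
Box C: F(C→D) = (499500 + 303000) − 406000 = 396500 km³/yr.
Box D: F(D→E) = (396500 + 63900) − 187000 = 273400 km³/yr.
Box E throughput = its input = 273400 km³/yr; τ = 57200 / 273400 = 0.2092 yr.

0.209 yr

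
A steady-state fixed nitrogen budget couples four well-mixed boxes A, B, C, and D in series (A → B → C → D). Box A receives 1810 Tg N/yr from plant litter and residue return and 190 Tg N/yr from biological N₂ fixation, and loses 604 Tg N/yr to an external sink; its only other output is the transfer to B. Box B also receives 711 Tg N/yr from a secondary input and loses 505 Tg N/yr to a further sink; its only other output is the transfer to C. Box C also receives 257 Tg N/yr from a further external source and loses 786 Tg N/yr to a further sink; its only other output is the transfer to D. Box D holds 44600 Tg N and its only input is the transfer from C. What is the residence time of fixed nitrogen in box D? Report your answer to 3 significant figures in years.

41.6 yr

Box A: F(A→B) = (1810 + 190) − 604 = 1396.0 Tg N/yr.
Box B: F(B→C) = (1396.0 + 711) − 505 = 1602.0 Tg N/yr.
Box C: F(C→D) = (1602.0 + 257) − 786 = 1073.0 Tg N/yr.
Box D throughput = its input = 1073.0 Tg N/yr; τ = 44600 / 1073.0 = 41.57 yr.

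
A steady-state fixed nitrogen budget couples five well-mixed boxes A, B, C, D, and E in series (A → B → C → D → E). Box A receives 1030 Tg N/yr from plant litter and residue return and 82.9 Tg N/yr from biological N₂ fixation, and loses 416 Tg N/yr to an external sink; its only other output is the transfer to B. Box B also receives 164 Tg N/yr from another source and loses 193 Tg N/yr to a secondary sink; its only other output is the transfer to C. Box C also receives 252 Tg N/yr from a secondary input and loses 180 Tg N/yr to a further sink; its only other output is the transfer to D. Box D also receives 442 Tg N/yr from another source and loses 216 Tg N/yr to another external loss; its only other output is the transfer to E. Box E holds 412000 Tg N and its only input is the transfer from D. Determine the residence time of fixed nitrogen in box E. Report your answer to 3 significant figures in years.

427 yr

Box A: F(A→B) = (1030 + 82.9) − 416 = 696.90 Tg N/yr.
Box B: F(B→C) = (696.90 + 164) − 193 = 667.90 Tg N/yr.
Box C: F(C→D) = (667.90 + 252) − 180 = 739.90 Tg N/yr.
Box D: F(D→E) = (739.90 + 442) − 216 = 965.90 Tg N/yr.
Box E throughput = its input = 965.90 Tg N/yr; τ = 412000 / 965.90 = 426.5 yr.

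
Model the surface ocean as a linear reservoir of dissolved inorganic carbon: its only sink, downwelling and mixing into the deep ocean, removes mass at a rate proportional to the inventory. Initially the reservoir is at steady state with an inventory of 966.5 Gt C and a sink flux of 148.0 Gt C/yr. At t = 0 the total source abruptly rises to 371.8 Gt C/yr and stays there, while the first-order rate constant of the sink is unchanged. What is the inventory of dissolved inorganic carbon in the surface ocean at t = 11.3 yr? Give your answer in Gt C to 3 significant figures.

2170 Gt C

Residence time τ = M₀/F₀ = 6.530 yr. The eventual steady state is M_∞ = M₀·(F₁/F₀) = 966.5 × 371.8/148.0 = 2428.0 Gt C.
The anomaly ΔM(t) = M(t) − M_∞ decays as ΔM₀·e^(−t/τ) with ΔM₀ = 966.5 − 2428.0 = −1462 Gt C.
At t = 11.3 yr, e^(−t/τ) = e^(−1.730) = 0.1772, so ΔM = −259.0 Gt C and M = 2428.0 − 259.0 = 2169.0 Gt C.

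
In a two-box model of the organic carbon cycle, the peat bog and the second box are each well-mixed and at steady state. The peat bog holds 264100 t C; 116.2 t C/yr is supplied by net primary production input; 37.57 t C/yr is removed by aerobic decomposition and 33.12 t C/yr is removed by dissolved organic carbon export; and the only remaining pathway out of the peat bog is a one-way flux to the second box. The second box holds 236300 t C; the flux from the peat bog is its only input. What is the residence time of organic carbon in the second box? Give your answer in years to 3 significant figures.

Balance the peat bog: ΣF_in = 116.20 t C/yr.
Flux to the second box = ΣF_in − (37.57 + 33.12) = 45.510 t C/yr.
At steady state the output of the second box equals its input, 45.510 t C/yr.
τ = M / F = 236300 / 45.510 = 5192 yr.

5190 yr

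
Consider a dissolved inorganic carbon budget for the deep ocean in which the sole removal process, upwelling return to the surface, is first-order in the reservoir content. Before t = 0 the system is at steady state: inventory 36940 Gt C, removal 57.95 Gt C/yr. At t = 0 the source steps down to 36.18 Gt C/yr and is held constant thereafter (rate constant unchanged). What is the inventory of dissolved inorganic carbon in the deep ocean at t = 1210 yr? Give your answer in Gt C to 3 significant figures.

25100 Gt C

τ = M₀/F₀ = 36940/57.95 = 637.4 yr; rate constant k = 1/τ.
New steady state M_∞ = F₁/k = F₁·τ = 36.18 × 637.4 = 23063 Gt C.
M(t) = M_∞ + (M₀ − M_∞)·e^(−t/τ); t/τ = 1210/637.4 = 1.898, so e^(−t/τ) = 0.1498.
M(t) = 23063 + 13880 × 0.1498 = 25142 Gt C.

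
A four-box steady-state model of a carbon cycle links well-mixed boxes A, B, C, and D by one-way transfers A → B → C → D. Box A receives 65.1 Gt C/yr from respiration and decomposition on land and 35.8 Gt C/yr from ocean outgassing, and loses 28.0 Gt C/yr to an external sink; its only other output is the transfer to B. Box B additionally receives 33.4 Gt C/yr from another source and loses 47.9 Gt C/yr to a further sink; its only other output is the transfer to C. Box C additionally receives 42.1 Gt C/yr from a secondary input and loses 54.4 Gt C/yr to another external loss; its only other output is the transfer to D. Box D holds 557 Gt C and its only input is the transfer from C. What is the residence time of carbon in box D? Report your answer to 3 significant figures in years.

12.1 yr

Box A: F(A→B) = (65.1 + 35.8) − 28.0 = 72.900 Gt C/yr.
Box B: F(B→C) = (72.900 + 33.4) − 47.9 = 58.400 Gt C/yr.
Box C: F(C→D) = (58.400 + 42.1) − 54.4 = 46.100 Gt C/yr.
Box D throughput = its input = 46.100 Gt C/yr; τ = 557 / 46.100 = 12.08 yr.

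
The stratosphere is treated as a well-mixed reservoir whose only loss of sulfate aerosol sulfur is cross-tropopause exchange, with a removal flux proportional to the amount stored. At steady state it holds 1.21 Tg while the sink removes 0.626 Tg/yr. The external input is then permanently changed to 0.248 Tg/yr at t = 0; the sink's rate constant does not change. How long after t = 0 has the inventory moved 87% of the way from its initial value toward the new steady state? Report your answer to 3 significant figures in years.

τ = M₀/F₀ = 1.21/0.626 = 1.933 yr.
The remaining gap fraction is e^(−t/τ); 87% covered ⇒ e^(−t/τ) = 0.130.
t = −τ ln(0.130) = 1.933 × 2.040 = 3.944 yr.

3.94 yr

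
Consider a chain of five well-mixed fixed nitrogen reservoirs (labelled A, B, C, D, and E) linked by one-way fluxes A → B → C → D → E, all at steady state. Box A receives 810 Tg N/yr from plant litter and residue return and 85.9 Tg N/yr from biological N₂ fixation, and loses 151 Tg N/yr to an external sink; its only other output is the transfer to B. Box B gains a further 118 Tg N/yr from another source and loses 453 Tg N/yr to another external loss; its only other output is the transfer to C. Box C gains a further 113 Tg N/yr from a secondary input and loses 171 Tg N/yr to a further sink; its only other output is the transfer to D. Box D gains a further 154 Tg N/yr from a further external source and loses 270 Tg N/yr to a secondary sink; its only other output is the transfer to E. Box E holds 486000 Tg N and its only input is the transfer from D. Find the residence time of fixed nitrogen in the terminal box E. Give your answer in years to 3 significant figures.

Box A: F(A→B) = (810 + 85.9) − 151 = 744.90 Tg N/yr.
Box B: F(B→C) = (744.90 + 118) − 453 = 409.90 Tg N/yr.
Box C: F(C→D) = (409.90 + 113) − 171 = 351.90 Tg N/yr.
Box D: F(D→E) = (351.90 + 154) − 270 = 235.90 Tg N/yr.
Box E throughput = its input = 235.90 Tg N/yr; τ = 486000 / 235.90 = 2060 yr.

2060 yr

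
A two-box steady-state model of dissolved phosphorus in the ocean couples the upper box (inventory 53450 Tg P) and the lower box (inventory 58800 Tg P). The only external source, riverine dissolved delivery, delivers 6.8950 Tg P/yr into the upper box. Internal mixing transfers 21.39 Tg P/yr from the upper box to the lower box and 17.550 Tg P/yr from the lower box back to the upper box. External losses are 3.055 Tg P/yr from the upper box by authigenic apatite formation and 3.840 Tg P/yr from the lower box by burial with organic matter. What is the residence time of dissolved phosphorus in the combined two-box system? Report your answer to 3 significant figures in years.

16300 yr

Treat the two boxes together as one reservoir: the mixing fluxes between them are internal recycling, so τ = ΣM / Σ(external losses).
M_total = 53450 + 58800 = 112250 Tg P.
ΣF_external_out = 3.055 + 3.840 = 6.8950 Tg P/yr.
τ = M_total / ΣF_ext = 112250 / 6.8950 = 16280 yr.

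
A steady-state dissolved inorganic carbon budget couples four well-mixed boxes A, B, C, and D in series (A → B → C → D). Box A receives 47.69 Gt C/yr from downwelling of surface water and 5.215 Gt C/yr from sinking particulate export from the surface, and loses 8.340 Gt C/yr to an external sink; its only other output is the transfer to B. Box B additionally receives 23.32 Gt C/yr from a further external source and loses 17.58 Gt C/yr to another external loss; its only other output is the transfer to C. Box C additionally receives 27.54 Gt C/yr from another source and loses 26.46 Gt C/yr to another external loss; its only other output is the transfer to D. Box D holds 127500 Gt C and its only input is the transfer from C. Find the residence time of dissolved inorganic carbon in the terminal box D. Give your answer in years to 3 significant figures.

2480 yr

Box A: F(A→B) = (47.69 + 5.215) − 8.340 = 44.565 Gt C/yr.
Box B: F(B→C) = (44.565 + 23.32) − 17.58 = 50.305 Gt C/yr.
Box C: F(C→D) = (50.305 + 27.54) − 26.46 = 51.385 Gt C/yr.
Box D throughput = its input = 51.385 Gt C/yr; τ = 127500 / 51.385 = 2481 yr.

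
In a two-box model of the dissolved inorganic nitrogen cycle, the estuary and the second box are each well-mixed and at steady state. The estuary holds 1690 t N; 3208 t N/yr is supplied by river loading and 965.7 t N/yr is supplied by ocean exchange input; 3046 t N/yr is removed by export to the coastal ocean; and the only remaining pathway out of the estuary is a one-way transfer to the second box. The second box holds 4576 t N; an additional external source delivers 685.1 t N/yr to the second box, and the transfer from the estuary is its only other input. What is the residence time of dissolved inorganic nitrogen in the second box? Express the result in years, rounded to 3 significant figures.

Balance the estuary: ΣF_in = 3208 + 965.7 = 4173.7 t N/yr.
Transfer to the second box = ΣF_in − (3046) = 1127.7 t N/yr.
Total input to the second box = 1127.7 + 685.1 = 1812.8 t N/yr; at steady state this equals its total output.
τ = M / F = 4576 / 1812.8 = 2.524 yr.

2.52 yr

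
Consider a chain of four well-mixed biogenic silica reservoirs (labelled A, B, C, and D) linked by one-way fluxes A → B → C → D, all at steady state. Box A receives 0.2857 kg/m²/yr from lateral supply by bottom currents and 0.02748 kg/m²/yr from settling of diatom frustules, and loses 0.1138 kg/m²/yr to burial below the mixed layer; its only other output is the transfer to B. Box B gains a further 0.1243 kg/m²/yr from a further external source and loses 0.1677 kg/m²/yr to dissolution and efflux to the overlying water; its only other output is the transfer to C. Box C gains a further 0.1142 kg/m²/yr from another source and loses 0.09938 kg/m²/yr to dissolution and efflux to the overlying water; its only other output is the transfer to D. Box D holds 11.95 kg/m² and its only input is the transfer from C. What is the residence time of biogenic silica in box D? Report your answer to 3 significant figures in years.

Box A: F(A→B) = (0.2857 + 0.02748) − 0.1138 = 0.19938 kg/m²/yr.
Box B: F(B→C) = (0.19938 + 0.1243) − 0.1677 = 0.15598 kg/m²/yr.
Box C: F(C→D) = (0.15598 + 0.1142) − 0.09938 = 0.17080 kg/m²/yr.
Box D throughput = its input = 0.17080 kg/m²/yr; τ = 11.95 / 0.17080 = 69.96 yr.

70.0 yr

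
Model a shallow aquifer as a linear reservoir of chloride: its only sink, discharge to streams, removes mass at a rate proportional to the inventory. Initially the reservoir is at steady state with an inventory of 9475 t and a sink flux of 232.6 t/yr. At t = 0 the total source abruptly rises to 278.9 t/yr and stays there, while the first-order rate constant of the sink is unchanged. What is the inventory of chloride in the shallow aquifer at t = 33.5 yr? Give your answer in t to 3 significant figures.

Residence time τ = M₀/F₀ = 40.74 yr. The eventual steady state is M_∞ = M₀·(F₁/F₀) = 9475 × 278.9/232.6 = 11361 t.
The anomaly ΔM(t) = M(t) − M_∞ decays as ΔM₀·e^(−t/τ) with ΔM₀ = 9475 − 11361 = −1886 t.
At t = 33.5 yr, e^(−t/τ) = e^(−0.8224) = 0.4394, so ΔM = −828.7 t and M = 11361 − 828.7 = 10532 t.

10500 t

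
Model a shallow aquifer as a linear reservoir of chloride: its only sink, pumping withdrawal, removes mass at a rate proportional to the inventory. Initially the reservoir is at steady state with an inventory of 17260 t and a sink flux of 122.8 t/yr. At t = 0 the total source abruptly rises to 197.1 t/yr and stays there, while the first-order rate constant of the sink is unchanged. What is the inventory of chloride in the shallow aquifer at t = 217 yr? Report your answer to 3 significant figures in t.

25500 t

Residence time τ = M₀/F₀ = 140.6 yr. The eventual steady state is M_∞ = M₀·(F₁/F₀) = 17260 × 197.1/122.8 = 27703 t.
The anomaly ΔM(t) = M(t) − M_∞ decays as ΔM₀·e^(−t/τ) with ΔM₀ = 17260 − 27703 = −10440 t.
At t = 217 yr, e^(−t/τ) = e^(−1.544) = 0.2135, so ΔM = −2230 t and M = 27703 − 2230 = 25473 t.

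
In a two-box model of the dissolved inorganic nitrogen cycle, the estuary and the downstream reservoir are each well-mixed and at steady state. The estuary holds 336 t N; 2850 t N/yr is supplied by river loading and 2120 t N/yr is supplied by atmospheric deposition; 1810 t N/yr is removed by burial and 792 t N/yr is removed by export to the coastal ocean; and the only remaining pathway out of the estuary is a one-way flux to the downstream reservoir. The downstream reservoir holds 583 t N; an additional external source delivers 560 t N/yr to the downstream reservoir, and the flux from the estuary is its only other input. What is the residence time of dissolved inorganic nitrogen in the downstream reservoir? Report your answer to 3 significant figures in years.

Balance the estuary: ΣF_in = 2850 + 2120 = 4970.0 t N/yr.
Flux to the downstream reservoir = ΣF_in − (1810 + 792) = 2368.0 t N/yr.
Total input to the downstream reservoir = 2368.0 + 560 = 2928.0 t N/yr; at steady state this equals its total output.
τ = M / F = 583 / 2928.0 = 0.1991 yr.

0.199 yr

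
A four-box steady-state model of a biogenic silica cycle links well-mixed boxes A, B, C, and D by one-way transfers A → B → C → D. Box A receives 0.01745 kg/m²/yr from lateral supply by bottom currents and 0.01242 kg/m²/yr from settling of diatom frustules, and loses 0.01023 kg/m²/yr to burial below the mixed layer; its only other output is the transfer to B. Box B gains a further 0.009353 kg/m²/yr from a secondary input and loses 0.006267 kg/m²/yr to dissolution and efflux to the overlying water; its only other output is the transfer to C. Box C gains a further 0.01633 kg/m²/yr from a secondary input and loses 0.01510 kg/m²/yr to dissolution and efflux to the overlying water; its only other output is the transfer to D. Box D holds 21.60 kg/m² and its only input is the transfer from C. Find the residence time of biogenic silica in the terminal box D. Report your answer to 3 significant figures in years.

902 yr

Box A: F(A→B) = (0.01745 + 0.01242) − 0.01023 = 0.019640 kg/m²/yr.
Box B: F(B→C) = (0.019640 + 0.009353) − 0.006267 = 0.022726 kg/m²/yr.
Box C: F(C→D) = (0.022726 + 0.01633) − 0.01510 = 0.023956 kg/m²/yr.
Box D throughput = its input = 0.023956 kg/m²/yr; τ = 21.60 / 0.023956 = 901.7 yr.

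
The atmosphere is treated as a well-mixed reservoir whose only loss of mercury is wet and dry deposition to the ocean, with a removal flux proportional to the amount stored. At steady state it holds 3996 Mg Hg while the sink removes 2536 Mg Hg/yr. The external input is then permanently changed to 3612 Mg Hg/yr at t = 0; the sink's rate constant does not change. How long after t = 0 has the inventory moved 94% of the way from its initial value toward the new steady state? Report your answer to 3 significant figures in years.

4.43 yr

τ = M₀/F₀ = 3996/2536 = 1.576 yr.
The remaining gap fraction is e^(−t/τ); 94% covered ⇒ e^(−t/τ) = 0.0600.
t = −τ ln(0.0600) = 1.576 × 2.813 = 4.433 yr.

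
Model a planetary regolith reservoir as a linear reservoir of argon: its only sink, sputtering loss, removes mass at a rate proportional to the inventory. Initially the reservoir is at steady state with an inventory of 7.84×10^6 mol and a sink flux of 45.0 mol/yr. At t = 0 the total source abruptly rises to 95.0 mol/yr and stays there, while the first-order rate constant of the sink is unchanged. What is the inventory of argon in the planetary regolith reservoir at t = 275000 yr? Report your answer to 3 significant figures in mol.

1.48×10^7 mol

The sink rate constant is k = F₀/M₀ = 45.0/7.84×10^6 = 5.740×10^-6 yr⁻¹.
Solving dM/dt = F₁ − kM with M(0) = M₀ gives M(t) = F₁/k + (M₀ − F₁/k)·e^(−kt).
F₁/k = 95.0/5.740×10^-6 = 1.6551×10^7 mol; kt = 5.740×10^-6 × 275000 = 1.578, e^(−kt) = 0.2063.
M(275000) = 1.6551×10^7 + (7.84×10^6 − 1.6551×10^7) × 0.2063 = 1.6551×10^7 − 1.797×10^6 = 1.4754×10^7 mol.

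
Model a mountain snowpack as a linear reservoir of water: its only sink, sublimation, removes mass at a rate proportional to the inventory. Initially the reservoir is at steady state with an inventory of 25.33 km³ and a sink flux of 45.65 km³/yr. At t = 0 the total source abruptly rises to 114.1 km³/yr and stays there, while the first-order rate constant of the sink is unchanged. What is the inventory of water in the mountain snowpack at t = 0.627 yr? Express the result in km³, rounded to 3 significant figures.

τ = M₀/F₀ = 25.33/45.65 = 0.5549 yr; rate constant k = 1/τ.
New steady state M_∞ = F₁/k = F₁·τ = 114.1 × 0.5549 = 63.311 km³.
M(t) = M_∞ + (M₀ − M_∞)·e^(−t/τ); t/τ = 0.627/0.5549 = 1.130, so e^(−t/τ) = 0.3230.
M(t) = 63.311 − 37.98 × 0.3230 = 51.042 km³.

51.0 km³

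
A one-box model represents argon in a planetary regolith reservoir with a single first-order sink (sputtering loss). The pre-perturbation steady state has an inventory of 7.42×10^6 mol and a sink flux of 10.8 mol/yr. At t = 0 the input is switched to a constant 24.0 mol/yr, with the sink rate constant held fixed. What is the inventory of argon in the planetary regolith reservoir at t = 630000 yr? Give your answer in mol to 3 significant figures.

Residence time τ = M₀/F₀ = 687000 yr. The eventual steady state is M_∞ = M₀·(F₁/F₀) = 7.42×10^6 × 24.0/10.8 = 1.6489×10^7 mol.
The anomaly ΔM(t) = M(t) − M_∞ decays as ΔM₀·e^(−t/τ) with ΔM₀ = 7.42×10^6 − 1.6489×10^7 = −9.069×10^6 mol.
At t = 630000 yr, e^(−t/τ) = e^(−0.9170) = 0.3997, so ΔM = −3.625×10^6 mol and M = 1.6489×10^7 − 3.625×10^6 = 1.2864×10^7 mol.

1.29×10^7 mol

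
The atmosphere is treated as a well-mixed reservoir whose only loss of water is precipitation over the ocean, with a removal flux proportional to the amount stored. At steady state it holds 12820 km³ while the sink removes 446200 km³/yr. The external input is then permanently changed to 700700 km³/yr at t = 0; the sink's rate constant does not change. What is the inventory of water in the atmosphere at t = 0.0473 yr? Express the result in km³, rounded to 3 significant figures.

18700 km³

Residence time τ = M₀/F₀ = 0.02873 yr. The eventual steady state is M_∞ = M₀·(F₁/F₀) = 12820 × 700700/446200 = 20132 km³.
The anomaly ΔM(t) = M(t) − M_∞ decays as ΔM₀·e^(−t/τ) with ΔM₀ = 12820 − 20132 = −7312 km³.
At t = 0.0473 yr, e^(−t/τ) = e^(−1.646) = 0.1928, so ΔM = −1410 km³ and M = 20132 − 1410 = 18723 km³.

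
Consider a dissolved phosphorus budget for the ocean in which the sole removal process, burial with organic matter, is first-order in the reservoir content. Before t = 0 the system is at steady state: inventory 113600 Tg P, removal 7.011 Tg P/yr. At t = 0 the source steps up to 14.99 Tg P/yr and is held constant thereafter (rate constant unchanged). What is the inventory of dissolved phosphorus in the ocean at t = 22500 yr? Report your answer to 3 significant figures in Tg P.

τ = M₀/F₀ = 113600/7.011 = 16200 yr; rate constant k = 1/τ.
New steady state M_∞ = F₁/k = F₁·τ = 14.99 × 16200 = 242880 Tg P.
M(t) = M_∞ + (M₀ − M_∞)·e^(−t/τ); t/τ = 22500/16200 = 1.389, so e^(−t/τ) = 0.2494.
M(t) = 242880 − 129300 × 0.2494 = 210640 Tg P.

211000 Tg P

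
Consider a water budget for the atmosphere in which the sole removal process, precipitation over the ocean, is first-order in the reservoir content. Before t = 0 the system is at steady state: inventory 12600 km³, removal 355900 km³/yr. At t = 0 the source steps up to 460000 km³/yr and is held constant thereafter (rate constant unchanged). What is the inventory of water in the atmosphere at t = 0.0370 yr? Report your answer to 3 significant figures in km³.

15000 km³

Residence time τ = M₀/F₀ = 0.03540 yr. The eventual steady state is M_∞ = M₀·(F₁/F₀) = 12600 × 460000/355900 = 16285 km³.
The anomaly ΔM(t) = M(t) − M_∞ decays as ΔM₀·e^(−t/τ) with ΔM₀ = 12600 − 16285 = −3685 km³.
At t = 0.0370 yr, e^(−t/τ) = e^(−1.045) = 0.3517, so ΔM = −1296 km³ and M = 16285 − 1296 = 14989 km³.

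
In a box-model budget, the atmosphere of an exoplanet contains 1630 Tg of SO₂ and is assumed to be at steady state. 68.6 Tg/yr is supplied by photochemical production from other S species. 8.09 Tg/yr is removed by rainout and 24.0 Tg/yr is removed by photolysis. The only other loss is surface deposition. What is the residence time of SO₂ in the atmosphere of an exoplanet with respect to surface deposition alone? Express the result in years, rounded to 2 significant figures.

At steady state ΣF_in = ΣF_out.
ΣF_in = 68.600 Tg/yr.
Surface deposition flux = ΣF_in − (8.09 + 24.0) = 68.600 − 32.09 = 36.51 Tg/yr.
τ = M / F = 1630 / 36.51 = 44.65 yr.

45 yr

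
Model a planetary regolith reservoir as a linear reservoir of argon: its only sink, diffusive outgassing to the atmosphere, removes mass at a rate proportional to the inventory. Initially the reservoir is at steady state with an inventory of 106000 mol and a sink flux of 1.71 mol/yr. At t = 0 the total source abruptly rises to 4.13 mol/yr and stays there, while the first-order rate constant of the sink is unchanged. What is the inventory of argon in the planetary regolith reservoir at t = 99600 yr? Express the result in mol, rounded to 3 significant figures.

226000 mol

Residence time τ = M₀/F₀ = 61990 yr. The eventual steady state is M_∞ = M₀·(F₁/F₀) = 106000 × 4.13/1.71 = 256010 mol.
The anomaly ΔM(t) = M(t) − M_∞ decays as ΔM₀·e^(−t/τ) with ΔM₀ = 106000 − 256010 = −150000 mol.
At t = 99600 yr, e^(−t/τ) = e^(−1.607) = 0.2005, so ΔM = −30080 mol and M = 256010 − 30080 = 225930 mol.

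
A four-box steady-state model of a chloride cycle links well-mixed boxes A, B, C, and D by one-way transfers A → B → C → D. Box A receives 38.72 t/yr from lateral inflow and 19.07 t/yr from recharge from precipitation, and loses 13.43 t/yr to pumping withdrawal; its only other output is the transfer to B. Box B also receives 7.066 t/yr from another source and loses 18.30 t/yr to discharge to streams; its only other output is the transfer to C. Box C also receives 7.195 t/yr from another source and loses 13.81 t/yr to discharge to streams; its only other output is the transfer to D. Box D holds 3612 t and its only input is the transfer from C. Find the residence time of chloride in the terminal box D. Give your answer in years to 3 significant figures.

136 yr

Box A: F(A→B) = (38.72 + 19.07) − 13.43 = 44.360 t/yr.
Box B: F(B→C) = (44.360 + 7.066) − 18.30 = 33.126 t/yr.
Box C: F(C→D) = (33.126 + 7.195) − 13.81 = 26.511 t/yr.
Box D throughput = its input = 26.511 t/yr; τ = 3612 / 26.511 = 136.2 yr.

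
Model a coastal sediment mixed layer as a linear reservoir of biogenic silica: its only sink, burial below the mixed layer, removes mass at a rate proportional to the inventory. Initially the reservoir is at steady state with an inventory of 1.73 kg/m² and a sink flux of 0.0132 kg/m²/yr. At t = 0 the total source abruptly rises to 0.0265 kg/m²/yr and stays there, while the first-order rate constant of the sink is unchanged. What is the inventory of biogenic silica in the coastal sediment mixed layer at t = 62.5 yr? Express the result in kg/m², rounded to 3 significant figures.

The sink rate constant is k = F₀/M₀ = 0.0132/1.73 = 0.007630 yr⁻¹.
Solving dM/dt = F₁ − kM with M(0) = M₀ gives M(t) = F₁/k + (M₀ − F₁/k)·e^(−kt).
F₁/k = 0.0265/0.007630 = 3.4731 kg/m²; kt = 0.007630 × 62.5 = 0.4769, e^(−kt) = 0.6207.
M(62.5) = 3.4731 + (1.73 − 3.4731) × 0.6207 = 3.4731 − 1.082 = 2.3911 kg/m².

2.39 kg/m²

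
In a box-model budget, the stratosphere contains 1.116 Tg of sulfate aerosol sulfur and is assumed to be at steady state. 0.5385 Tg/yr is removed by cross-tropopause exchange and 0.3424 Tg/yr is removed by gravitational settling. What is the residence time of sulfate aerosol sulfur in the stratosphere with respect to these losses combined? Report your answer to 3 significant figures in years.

Total removal = 0.5385 + 0.3424 = 0.88090 Tg/yr.
τ = M / ΣF_out = 1.116 / 0.88090 = 1.267 yr.

1.27 yr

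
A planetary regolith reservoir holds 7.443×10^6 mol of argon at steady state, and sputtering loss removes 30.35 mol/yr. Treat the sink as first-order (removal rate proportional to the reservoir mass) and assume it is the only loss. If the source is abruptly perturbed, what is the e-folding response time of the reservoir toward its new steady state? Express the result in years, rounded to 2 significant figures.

For a linear reservoir the response time equals the residence time τ = M/F.
τ = 7.443×10^6 / 30.35 = 245200 yr.

250000 yr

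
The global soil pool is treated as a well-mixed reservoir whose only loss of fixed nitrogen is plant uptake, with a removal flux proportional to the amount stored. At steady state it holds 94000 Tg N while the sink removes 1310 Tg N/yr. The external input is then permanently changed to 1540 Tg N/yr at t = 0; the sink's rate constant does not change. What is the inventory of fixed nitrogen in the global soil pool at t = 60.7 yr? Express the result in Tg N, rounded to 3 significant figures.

The sink rate constant is k = F₀/M₀ = 1310/94000 = 0.01394 yr⁻¹.
Solving dM/dt = F₁ − kM with M(0) = M₀ gives M(t) = F₁/k + (M₀ − F₁/k)·e^(−kt).
F₁/k = 1540/0.01394 = 110500 Tg N; kt = 0.01394 × 60.7 = 0.8459, e^(−kt) = 0.4292.
M(60.7) = 110500 + (94000 − 110500) × 0.4292 = 110500 − 7083 = 103420 Tg N.

103000 Tg N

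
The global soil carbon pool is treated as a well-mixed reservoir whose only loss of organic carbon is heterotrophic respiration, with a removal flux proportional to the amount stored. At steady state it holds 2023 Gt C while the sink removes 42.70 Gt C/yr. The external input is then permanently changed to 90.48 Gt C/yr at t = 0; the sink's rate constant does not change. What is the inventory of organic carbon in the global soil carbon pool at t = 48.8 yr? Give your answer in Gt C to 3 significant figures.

3480 Gt C

τ = M₀/F₀ = 2023/42.70 = 47.38 yr; rate constant k = 1/τ.
New steady state M_∞ = F₁/k = F₁·τ = 90.48 × 47.38 = 4286.7 Gt C.
M(t) = M_∞ + (M₀ − M_∞)·e^(−t/τ); t/τ = 48.8/47.38 = 1.030, so e^(−t/τ) = 0.3570.
M(t) = 4286.7 − 2264 × 0.3570 = 3478.6 Gt C.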